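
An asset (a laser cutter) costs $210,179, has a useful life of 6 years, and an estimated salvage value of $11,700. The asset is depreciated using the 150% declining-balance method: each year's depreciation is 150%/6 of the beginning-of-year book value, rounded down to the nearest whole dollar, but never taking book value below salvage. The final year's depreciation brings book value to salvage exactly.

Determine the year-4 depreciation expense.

Depreciable base = $210,179 − $11,700 = $198,479.
Year 1: ⌊$210,179 × 150%/6⌋ = $52,544. Book value $157,635.
Year 2: ⌊$157,635 × 150%/6⌋ = $39,408. Book value $118,227.
Year 3: ⌊$118,227 × 150%/6⌋ = $29,556. Book value $88,671.
Year 4: ⌊$88,671 × 150%/6⌋ = $22,167. Book value $66,504.

$22,167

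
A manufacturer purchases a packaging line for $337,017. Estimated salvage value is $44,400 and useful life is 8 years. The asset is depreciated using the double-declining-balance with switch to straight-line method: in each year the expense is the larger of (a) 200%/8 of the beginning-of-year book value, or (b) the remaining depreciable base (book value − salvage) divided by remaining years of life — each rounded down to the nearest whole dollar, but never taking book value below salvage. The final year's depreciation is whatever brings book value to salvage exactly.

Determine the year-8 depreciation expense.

$588

Depreciable base = $337,017 − $44,400 = $292,617.
Year 1: DB = ⌊$337,017 × 200%/8⌋ = $84,254; SL = ⌊$292,617/8⌋ = $36,577 → take DB $84,254. Book value $252,763.
Year 2: DB = ⌊$252,763 × 200%/8⌋ = $63,190; SL = ⌊$208,363/7⌋ = $29,766 → take DB $63,190. Book value $189,573.
Year 3: DB = ⌊$189,573 × 200%/8⌋ = $47,393; SL = ⌊$145,173/6⌋ = $24,195 → take DB $47,393. Book value $142,180.
Year 4: DB = ⌊$142,180 × 200%/8⌋ = $35,545; SL = ⌊$97,780/5⌋ = $19,556 → take DB $35,545. Book value $106,635.
Year 5: DB = ⌊$106,635 × 200%/8⌋ = $26,658; SL = ⌊$62,235/4⌋ = $15,558 → take DB $26,658. Book value $79,977.
Year 6: DB = ⌊$79,977 × 200%/8⌋ = $19,994; SL = ⌊$35,577/3⌋ = $11,859 → take DB $19,994. Book value $59,983.
Year 7: DB = ⌊$59,983 × 200%/8⌋ = $14,995; SL = ⌊$15,583/2⌋ = $7,791 → take DB $14,995. Book value $44,988.
Year 8 (final): $44,988 − $44,400 = $588. Book value $44,400.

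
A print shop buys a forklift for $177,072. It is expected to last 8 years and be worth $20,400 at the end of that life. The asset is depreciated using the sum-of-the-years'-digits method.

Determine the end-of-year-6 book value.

Depreciable base = $177,072 − $20,400 = $156,672.
Sum of the years' digits = 8+7+6+5+4+3+2+1 = 36.
Year 1: $156,672 × 8/36 = $34,816. Book value $142,256.
Year 2: $156,672 × 7/36 = $30,464. Book value $111,792.
Year 3: $156,672 × 6/36 = $26,112. Book value $85,680.
Year 4: $156,672 × 5/36 = $21,760. Book value $63,920.
Year 5: $156,672 × 4/36 = $17,408. Book value $46,512.
Year 6: $156,672 × 3/36 = $13,056. Book value $33,456.

$33,456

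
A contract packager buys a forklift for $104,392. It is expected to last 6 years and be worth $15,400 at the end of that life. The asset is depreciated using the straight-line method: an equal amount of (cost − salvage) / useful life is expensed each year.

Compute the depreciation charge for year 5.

Depreciable base = $104,392 − $15,400 = $88,992.
Annual expense = $88,992 / 6 = $14,832.

$14,832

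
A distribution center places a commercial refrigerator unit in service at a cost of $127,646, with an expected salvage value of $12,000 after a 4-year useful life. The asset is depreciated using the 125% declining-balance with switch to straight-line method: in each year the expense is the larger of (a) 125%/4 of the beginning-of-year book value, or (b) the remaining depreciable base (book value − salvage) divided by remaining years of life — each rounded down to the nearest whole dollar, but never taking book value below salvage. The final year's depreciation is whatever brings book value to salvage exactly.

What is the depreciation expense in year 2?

$27,424

Depreciable base = $127,646 − $12,000 = $115,646.
Year 1: DB = ⌊$127,646 × 125%/4⌋ = $39,889; SL = ⌊$115,646/4⌋ = $28,911 → take DB $39,889. Book value $87,757.
Year 2: DB = ⌊$87,757 × 125%/4⌋ = $27,424; SL = ⌊$75,757/3⌋ = $25,252 → take DB $27,424. Book value $60,333.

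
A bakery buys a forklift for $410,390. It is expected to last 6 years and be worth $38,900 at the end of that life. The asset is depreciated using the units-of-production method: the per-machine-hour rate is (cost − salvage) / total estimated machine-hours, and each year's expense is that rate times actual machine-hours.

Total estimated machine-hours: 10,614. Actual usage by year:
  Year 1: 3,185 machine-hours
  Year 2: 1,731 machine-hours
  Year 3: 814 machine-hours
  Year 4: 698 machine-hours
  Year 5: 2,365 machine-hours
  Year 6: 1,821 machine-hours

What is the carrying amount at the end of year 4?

$185,410

Depreciable base = $410,390 − $38,900 = $371,490.
Rate = $371,490 / 10,614 machine-hours = $35 per machine-hour.
Year 1: 3,185 × $35 = $111,475. Book value $298,915.
Year 2: 1,731 × $35 = $60,585. Book value $238,330.
Year 3: 814 × $35 = $28,490. Book value $209,840.
Year 4: 698 × $35 = $24,430. Book value $185,410.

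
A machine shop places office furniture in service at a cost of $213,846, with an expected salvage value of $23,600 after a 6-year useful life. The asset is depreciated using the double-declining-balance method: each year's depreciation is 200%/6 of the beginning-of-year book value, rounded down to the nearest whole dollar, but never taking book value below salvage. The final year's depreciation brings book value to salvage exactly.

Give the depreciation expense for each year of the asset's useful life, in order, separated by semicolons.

$71,282; $47,521; $31,681; $21,120; $14,080; $4,562

Depreciable base = $213,846 − $23,600 = $190,246.
Year 1: ⌊$213,846 × 200%/6⌋ = $71,282. Book value $142,564.
Year 2: ⌊$142,564 × 200%/6⌋ = $47,521. Book value $95,043.
Year 3: ⌊$95,043 × 200%/6⌋ = $31,681. Book value $63,362.
Year 4: ⌊$63,362 × 200%/6⌋ = $21,120. Book value $42,242.
Year 5: ⌊$42,242 × 200%/6⌋ = $14,080. Book value $28,162.
Year 6 (final): $28,162 − $23,600 = $4,562. Book value $23,600.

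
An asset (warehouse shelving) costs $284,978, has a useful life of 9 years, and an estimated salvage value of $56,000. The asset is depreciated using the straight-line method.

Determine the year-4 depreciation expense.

$25,442

Depreciable base = $284,978 − $56,000 = $228,978.
Annual expense = $228,978 / 9 = $25,442.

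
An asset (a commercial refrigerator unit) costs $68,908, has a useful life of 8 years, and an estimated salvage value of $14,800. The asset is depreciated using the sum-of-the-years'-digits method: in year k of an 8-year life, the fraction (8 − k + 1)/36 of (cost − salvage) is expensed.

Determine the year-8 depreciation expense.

$1,503

Depreciable base = $68,908 − $14,800 = $54,108.
Sum of the years' digits = 8+7+6+5+4+3+2+1 = 36.
Year 1: $54,108 × 8/36 = $12,024. Book value $56,884.
Year 2: $54,108 × 7/36 = $10,521. Book value $46,363.
Year 3: $54,108 × 6/36 = $9,018. Book value $37,345.
Year 4: $54,108 × 5/36 = $7,515. Book value $29,830.
Year 5: $54,108 × 4/36 = $6,012. Book value $23,818.
Year 6: $54,108 × 3/36 = $4,509. Book value $19,309.
Year 7: $54,108 × 2/36 = $3,006. Book value $16,303.
Year 8: $54,108 × 1/36 = $1,503. Book value $14,800.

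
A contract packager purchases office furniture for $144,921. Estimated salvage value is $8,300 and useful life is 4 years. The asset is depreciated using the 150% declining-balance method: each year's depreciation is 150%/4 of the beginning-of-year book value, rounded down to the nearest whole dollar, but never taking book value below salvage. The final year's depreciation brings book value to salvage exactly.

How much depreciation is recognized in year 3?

Depreciable base = $144,921 − $8,300 = $136,621.
Year 1: ⌊$144,921 × 150%/4⌋ = $54,345. Book value $90,576.
Year 2: ⌊$90,576 × 150%/4⌋ = $33,966. Book value $56,610.
Year 3: ⌊$56,610 × 150%/4⌋ = $21,228. Book value $35,382.

$21,228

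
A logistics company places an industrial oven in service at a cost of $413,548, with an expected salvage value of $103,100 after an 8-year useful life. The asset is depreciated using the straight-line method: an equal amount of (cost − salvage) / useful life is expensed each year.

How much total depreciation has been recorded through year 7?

$271,642

Depreciable base = $413,548 − $103,100 = $310,448.
Annual expense = $310,448 / 8 = $38,806.
End of year 1: book value $374,742.
End of year 2: book value $335,936.
End of year 3: book value $297,130.
End of year 4: book value $258,324.
End of year 5: book value $219,518.
End of year 6: book value $180,712.
End of year 7: book value $141,906.
Accumulated through year 7 = $413,548 − $141,906 = $271,642.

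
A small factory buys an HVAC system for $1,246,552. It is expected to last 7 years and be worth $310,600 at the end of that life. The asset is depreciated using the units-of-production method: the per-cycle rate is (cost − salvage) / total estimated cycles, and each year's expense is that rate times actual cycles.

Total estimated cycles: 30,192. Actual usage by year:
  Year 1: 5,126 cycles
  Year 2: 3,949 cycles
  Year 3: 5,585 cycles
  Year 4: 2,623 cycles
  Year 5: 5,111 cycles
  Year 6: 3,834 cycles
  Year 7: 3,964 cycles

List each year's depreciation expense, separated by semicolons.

$158,906; $122,419; $173,135; $81,313; $158,441; $118,854; $122,884

Depreciable base = $1,246,552 − $310,600 = $935,952.
Rate = $935,952 / 30,192 cycles = $31 per cycle.
Year 1: 5,126 × $31 = $158,906. Book value $1,087,646.
Year 2: 3,949 × $31 = $122,419. Book value $965,227.
Year 3: 5,585 × $31 = $173,135. Book value $792,092.
Year 4: 2,623 × $31 = $81,313. Book value $710,779.
Year 5: 5,111 × $31 = $158,441. Book value $552,338.
Year 6: 3,834 × $31 = $118,854. Book value $433,484.
Year 7: 3,964 × $31 = $122,884. Book value $310,600.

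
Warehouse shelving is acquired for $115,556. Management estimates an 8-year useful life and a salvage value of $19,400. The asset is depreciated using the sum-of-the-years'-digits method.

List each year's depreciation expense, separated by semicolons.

$21,368; $18,697; $16,026; $13,355; $10,684; $8,013; $5,342; $2,671

Depreciable base = $115,556 − $19,400 = $96,156.
Sum of the years' digits = 8+7+6+5+4+3+2+1 = 36.
Year 1: $96,156 × 8/36 = $21,368. Book value $94,188.
Year 2: $96,156 × 7/36 = $18,697. Book value $75,491.
Year 3: $96,156 × 6/36 = $16,026. Book value $59,465.
Year 4: $96,156 × 5/36 = $13,355. Book value $46,110.
Year 5: $96,156 × 4/36 = $10,684. Book value $35,426.
Year 6: $96,156 × 3/36 = $8,013. Book value $27,413.
Year 7: $96,156 × 2/36 = $5,342. Book value $22,071.
Year 8: $96,156 × 1/36 = $2,671. Book value $19,400.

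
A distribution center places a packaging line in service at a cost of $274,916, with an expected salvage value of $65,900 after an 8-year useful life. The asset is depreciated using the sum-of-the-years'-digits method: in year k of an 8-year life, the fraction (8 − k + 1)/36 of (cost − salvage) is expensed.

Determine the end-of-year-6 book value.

Depreciable base = $274,916 − $65,900 = $209,016.
Sum of the years' digits = 8+7+6+5+4+3+2+1 = 36.
Year 1: $209,016 × 8/36 = $46,448. Book value $228,468.
Year 2: $209,016 × 7/36 = $40,642. Book value $187,826.
Year 3: $209,016 × 6/36 = $34,836. Book value $152,990.
Year 4: $209,016 × 5/36 = $29,030. Book value $123,960.
Year 5: $209,016 × 4/36 = $23,224. Book value $100,736.
Year 6: $209,016 × 3/36 = $17,418. Book value $83,318.

$83,318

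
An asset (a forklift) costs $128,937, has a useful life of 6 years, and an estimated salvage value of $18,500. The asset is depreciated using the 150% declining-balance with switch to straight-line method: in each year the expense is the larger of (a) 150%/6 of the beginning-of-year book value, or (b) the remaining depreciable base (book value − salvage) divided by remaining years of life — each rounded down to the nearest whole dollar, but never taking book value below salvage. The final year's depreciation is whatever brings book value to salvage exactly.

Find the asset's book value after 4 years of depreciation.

Depreciable base = $128,937 − $18,500 = $110,437.
Year 1: DB = ⌊$128,937 × 150%/6⌋ = $32,234; SL = ⌊$110,437/6⌋ = $18,406 → take DB $32,234. Book value $96,703.
Year 2: DB = ⌊$96,703 × 150%/6⌋ = $24,175; SL = ⌊$78,203/5⌋ = $15,640 → take DB $24,175. Book value $72,528.
Year 3: DB = ⌊$72,528 × 150%/6⌋ = $18,132; SL = ⌊$54,028/4⌋ = $13,507 → take DB $18,132. Book value $54,396.
Year 4: DB = ⌊$54,396 × 150%/6⌋ = $13,599; SL = ⌊$35,896/3⌋ = $11,965 → take DB $13,599. Book value $40,797.

$40,797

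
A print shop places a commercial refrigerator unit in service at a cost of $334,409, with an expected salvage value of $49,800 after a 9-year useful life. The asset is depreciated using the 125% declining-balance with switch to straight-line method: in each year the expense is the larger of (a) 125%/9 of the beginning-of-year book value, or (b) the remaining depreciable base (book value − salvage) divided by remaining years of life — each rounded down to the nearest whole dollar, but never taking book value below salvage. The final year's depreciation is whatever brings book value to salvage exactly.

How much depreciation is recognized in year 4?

Depreciable base = $334,409 − $49,800 = $284,609.
Year 1: DB = ⌊$334,409 × 125%/9⌋ = $46,445; SL = ⌊$284,609/9⌋ = $31,623 → take DB $46,445. Book value $287,964.
Year 2: DB = ⌊$287,964 × 125%/9⌋ = $39,995; SL = ⌊$238,164/8⌋ = $29,770 → take DB $39,995. Book value $247,969.
Year 3: DB = ⌊$247,969 × 125%/9⌋ = $34,440; SL = ⌊$198,169/7⌋ = $28,309 → take DB $34,440. Book value $213,529.
Year 4: DB = ⌊$213,529 × 125%/9⌋ = $29,656; SL = ⌊$163,729/6⌋ = $27,288 → take DB $29,656. Book value $183,873.

$29,656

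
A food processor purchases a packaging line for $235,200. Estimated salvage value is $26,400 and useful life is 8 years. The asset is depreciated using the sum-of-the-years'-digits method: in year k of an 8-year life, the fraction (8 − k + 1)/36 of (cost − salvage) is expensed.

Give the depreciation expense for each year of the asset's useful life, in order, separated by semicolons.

$46,400; $40,600; $34,800; $29,000; $23,200; $17,400; $11,600; $5,800

Depreciable base = $235,200 − $26,400 = $208,800.
Sum of the years' digits = 8+7+6+5+4+3+2+1 = 36.
Year 1: $208,800 × 8/36 = $46,400. Book value $188,800.
Year 2: $208,800 × 7/36 = $40,600. Book value $148,200.
Year 3: $208,800 × 6/36 = $34,800. Book value $113,400.
Year 4: $208,800 × 5/36 = $29,000. Book value $84,400.
Year 5: $208,800 × 4/36 = $23,200. Book value $61,200.
Year 6: $208,800 × 3/36 = $17,400. Book value $43,800.
Year 7: $208,800 × 2/36 = $11,600. Book value $32,200.
Year 8: $208,800 × 1/36 = $5,800. Book value $26,400.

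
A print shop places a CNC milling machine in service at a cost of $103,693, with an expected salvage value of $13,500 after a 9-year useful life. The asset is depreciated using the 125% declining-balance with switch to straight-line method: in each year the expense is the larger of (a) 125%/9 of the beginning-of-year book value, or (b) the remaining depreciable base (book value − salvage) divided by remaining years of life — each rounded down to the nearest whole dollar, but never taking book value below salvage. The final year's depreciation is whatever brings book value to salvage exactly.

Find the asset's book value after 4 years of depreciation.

Depreciable base = $103,693 − $13,500 = $90,193.
Year 1: DB = ⌊$103,693 × 125%/9⌋ = $14,401; SL = ⌊$90,193/9⌋ = $10,021 → take DB $14,401. Book value $89,292.
Year 2: DB = ⌊$89,292 × 125%/9⌋ = $12,401; SL = ⌊$75,792/8⌋ = $9,474 → take DB $12,401. Book value $76,891.
Year 3: DB = ⌊$76,891 × 125%/9⌋ = $10,679; SL = ⌊$63,391/7⌋ = $9,055 → take DB $10,679. Book value $66,212.
Year 4: DB = ⌊$66,212 × 125%/9⌋ = $9,196; SL = ⌊$52,712/6⌋ = $8,785 → take DB $9,196. Book value $57,016.

$57,016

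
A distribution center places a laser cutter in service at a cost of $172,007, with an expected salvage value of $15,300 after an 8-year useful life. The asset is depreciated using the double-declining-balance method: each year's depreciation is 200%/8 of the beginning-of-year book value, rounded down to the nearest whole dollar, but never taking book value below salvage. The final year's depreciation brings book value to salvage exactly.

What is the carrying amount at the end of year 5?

$40,820

Depreciable base = $172,007 − $15,300 = $156,707.
Year 1: ⌊$172,007 × 200%/8⌋ = $43,001. Book value $129,006.
Year 2: ⌊$129,006 × 200%/8⌋ = $32,251. Book value $96,755.
Year 3: ⌊$96,755 × 200%/8⌋ = $24,188. Book value $72,567.
Year 4: ⌊$72,567 × 200%/8⌋ = $18,141. Book value $54,426.
Year 5: ⌊$54,426 × 200%/8⌋ = $13,606. Book value $40,820.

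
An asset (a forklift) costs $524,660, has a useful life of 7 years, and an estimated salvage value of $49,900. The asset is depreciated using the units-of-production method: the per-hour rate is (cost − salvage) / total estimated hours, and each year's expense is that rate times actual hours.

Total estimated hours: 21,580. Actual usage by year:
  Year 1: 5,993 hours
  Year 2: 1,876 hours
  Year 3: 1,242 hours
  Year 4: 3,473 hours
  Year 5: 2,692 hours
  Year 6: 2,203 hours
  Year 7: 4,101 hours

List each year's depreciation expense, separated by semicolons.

Depreciable base = $524,660 − $49,900 = $474,760.
Rate = $474,760 / 21,580 hours = $22 per hour.
Year 1: 5,993 × $22 = $131,846. Book value $392,814.
Year 2: 1,876 × $22 = $41,272. Book value $351,542.
Year 3: 1,242 × $22 = $27,324. Book value $324,218.
Year 4: 3,473 × $22 = $76,406. Book value $247,812.
Year 5: 2,692 × $22 = $59,224. Book value $188,588.
Year 6: 2,203 × $22 = $48,466. Book value $140,122.
Year 7: 4,101 × $22 = $90,222. Book value $49,900.

$131,846; $41,272; $27,324; $76,406; $59,224; $48,466; $90,222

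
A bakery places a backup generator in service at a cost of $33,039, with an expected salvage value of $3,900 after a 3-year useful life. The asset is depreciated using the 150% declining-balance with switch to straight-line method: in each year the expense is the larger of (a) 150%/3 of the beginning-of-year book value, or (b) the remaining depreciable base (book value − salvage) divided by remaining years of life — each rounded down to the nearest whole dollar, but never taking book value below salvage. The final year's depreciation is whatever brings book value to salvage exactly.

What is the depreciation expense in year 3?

Depreciable base = $33,039 − $3,900 = $29,139.
Year 1: DB = ⌊$33,039 × 150%/3⌋ = $16,519; SL = ⌊$29,139/3⌋ = $9,713 → take DB $16,519. Book value $16,520.
Year 2: DB = ⌊$16,520 × 150%/3⌋ = $8,260; SL = ⌊$12,620/2⌋ = $6,310 → take DB $8,260. Book value $8,260.
Year 3 (final): $8,260 − $3,900 = $4,360. Book value $3,900.

$4,360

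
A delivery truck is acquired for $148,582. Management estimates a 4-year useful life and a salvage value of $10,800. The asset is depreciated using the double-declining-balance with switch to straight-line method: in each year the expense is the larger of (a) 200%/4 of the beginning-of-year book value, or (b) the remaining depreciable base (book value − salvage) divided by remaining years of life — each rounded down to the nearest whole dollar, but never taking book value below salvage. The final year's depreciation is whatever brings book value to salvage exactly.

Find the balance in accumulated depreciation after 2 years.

Depreciable base = $148,582 − $10,800 = $137,782.
Year 1: DB = ⌊$148,582 × 200%/4⌋ = $74,291; SL = ⌊$137,782/4⌋ = $34,445 → take DB $74,291. Book value $74,291.
Year 2: DB = ⌊$74,291 × 200%/4⌋ = $37,145; SL = ⌊$63,491/3⌋ = $21,163 → take DB $37,145. Book value $37,146.
Accumulated through year 2 = $148,582 − $37,146 = $111,436.

$111,436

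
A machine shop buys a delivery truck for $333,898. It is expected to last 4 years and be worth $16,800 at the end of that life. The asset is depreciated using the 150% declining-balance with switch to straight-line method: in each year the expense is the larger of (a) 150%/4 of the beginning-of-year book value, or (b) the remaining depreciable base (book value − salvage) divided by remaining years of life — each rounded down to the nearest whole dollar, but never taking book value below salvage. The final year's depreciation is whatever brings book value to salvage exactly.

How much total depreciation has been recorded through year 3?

Depreciable base = $333,898 − $16,800 = $317,098.
Year 1: DB = ⌊$333,898 × 150%/4⌋ = $125,211; SL = ⌊$317,098/4⌋ = $79,274 → take DB $125,211. Book value $208,687.
Year 2: DB = ⌊$208,687 × 150%/4⌋ = $78,257; SL = ⌊$191,887/3⌋ = $63,962 → take DB $78,257. Book value $130,430.
Year 3: DB = ⌊$130,430 × 150%/4⌋ = $48,911; SL = ⌊$113,630/2⌋ = $56,815 → take SL $56,815. Book value $73,615.
Accumulated through year 3 = $333,898 − $73,615 = $260,283.

$260,283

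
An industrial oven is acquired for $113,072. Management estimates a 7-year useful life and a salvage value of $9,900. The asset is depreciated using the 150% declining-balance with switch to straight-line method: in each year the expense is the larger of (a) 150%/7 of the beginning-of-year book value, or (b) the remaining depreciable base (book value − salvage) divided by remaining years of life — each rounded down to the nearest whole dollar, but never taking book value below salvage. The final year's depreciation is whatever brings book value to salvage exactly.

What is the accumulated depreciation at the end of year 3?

Depreciable base = $113,072 − $9,900 = $103,172.
Year 1: DB = ⌊$113,072 × 150%/7⌋ = $24,229; SL = ⌊$103,172/7⌋ = $14,738 → take DB $24,229. Book value $88,843.
Year 2: DB = ⌊$88,843 × 150%/7⌋ = $19,037; SL = ⌊$78,943/6⌋ = $13,157 → take DB $19,037. Book value $69,806.
Year 3: DB = ⌊$69,806 × 150%/7⌋ = $14,958; SL = ⌊$59,906/5⌋ = $11,981 → take DB $14,958. Book value $54,848.
Accumulated through year 3 = $113,072 − $54,848 = $58,224.

$58,224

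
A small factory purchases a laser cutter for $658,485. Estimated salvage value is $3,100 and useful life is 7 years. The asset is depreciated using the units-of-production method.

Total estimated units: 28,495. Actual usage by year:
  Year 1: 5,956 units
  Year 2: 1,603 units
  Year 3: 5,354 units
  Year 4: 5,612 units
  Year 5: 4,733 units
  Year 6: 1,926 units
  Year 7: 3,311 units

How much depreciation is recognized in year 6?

$44,298

Depreciable base = $658,485 − $3,100 = $655,385.
Rate = $655,385 / 28,495 units = $23 per unit.
Year 1: 5,956 × $23 = $136,988. Book value $521,497.
Year 2: 1,603 × $23 = $36,869. Book value $484,628.
Year 3: 5,354 × $23 = $123,142. Book value $361,486.
Year 4: 5,612 × $23 = $129,076. Book value $232,410.
Year 5: 4,733 × $23 = $108,859. Book value $123,551.
Year 6: 1,926 × $23 = $44,298. Book value $79,253.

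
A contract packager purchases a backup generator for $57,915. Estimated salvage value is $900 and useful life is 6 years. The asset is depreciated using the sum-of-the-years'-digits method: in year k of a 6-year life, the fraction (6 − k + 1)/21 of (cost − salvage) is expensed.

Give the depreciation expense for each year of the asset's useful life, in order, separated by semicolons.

Depreciable base = $57,915 − $900 = $57,015.
Sum of the years' digits = 6+5+4+3+2+1 = 21.
Year 1: $57,015 × 6/21 = $16,290. Book value $41,625.
Year 2: $57,015 × 5/21 = $13,575. Book value $28,050.
Year 3: $57,015 × 4/21 = $10,860. Book value $17,190.
Year 4: $57,015 × 3/21 = $8,145. Book value $9,045.
Year 5: $57,015 × 2/21 = $5,430. Book value $3,615.
Year 6: $57,015 × 1/21 = $2,715. Book value $900.

$16,290; $13,575; $10,860; $8,145; $5,430; $2,715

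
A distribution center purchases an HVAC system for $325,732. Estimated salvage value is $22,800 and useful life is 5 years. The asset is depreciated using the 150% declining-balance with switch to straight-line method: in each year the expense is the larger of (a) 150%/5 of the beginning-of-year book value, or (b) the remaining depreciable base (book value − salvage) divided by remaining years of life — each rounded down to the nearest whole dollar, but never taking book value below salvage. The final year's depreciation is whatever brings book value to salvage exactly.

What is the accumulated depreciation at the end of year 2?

Depreciable base = $325,732 − $22,800 = $302,932.
Year 1: DB = ⌊$325,732 × 150%/5⌋ = $97,719; SL = ⌊$302,932/5⌋ = $60,586 → take DB $97,719. Book value $228,013.
Year 2: DB = ⌊$228,013 × 150%/5⌋ = $68,403; SL = ⌊$205,213/4⌋ = $51,303 → take DB $68,403. Book value $159,610.
Accumulated through year 2 = $325,732 − $159,610 = $166,122.

$166,122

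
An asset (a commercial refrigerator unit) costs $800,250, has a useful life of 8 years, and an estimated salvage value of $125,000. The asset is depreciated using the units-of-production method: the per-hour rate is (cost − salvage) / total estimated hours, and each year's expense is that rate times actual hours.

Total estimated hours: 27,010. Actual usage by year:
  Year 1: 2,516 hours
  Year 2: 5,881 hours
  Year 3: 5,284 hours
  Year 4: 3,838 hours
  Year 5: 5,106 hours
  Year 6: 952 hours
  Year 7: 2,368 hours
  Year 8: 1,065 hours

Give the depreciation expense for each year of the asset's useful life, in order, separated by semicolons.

$62,900; $147,025; $132,100; $95,950; $127,650; $23,800; $59,200; $26,625

Depreciable base = $800,250 − $125,000 = $675,250.
Rate = $675,250 / 27,010 hours = $25 per hour.
Year 1: 2,516 × $25 = $62,900. Book value $737,350.
Year 2: 5,881 × $25 = $147,025. Book value $590,325.
Year 3: 5,284 × $25 = $132,100. Book value $458,225.
Year 4: 3,838 × $25 = $95,950. Book value $362,275.
Year 5: 5,106 × $25 = $127,650. Book value $234,625.
Year 6: 952 × $25 = $23,800. Book value $210,825.
Year 7: 2,368 × $25 = $59,200. Book value $151,625.
Year 8: 1,065 × $25 = $26,625. Book value $125,000.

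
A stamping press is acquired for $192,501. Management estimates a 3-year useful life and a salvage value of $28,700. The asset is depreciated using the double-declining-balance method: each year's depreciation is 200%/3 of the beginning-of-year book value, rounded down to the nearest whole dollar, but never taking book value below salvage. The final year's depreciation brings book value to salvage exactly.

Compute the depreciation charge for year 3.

Depreciable base = $192,501 − $28,700 = $163,801.
Year 1: ⌊$192,501 × 200%/3⌋ = $128,334. Book value $64,167.
Year 2: ⌊$64,167 × 200%/3⌋ = $42,778, capped at $35,467. Book value $28,700.
Year 3 (final): $28,700 − $28,700 = $0. Book value $28,700.

$0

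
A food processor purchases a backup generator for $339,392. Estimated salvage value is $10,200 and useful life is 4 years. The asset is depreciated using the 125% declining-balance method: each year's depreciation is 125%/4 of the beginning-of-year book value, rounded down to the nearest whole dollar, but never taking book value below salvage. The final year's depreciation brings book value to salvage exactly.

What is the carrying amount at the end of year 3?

$110,286

Depreciable base = $339,392 − $10,200 = $329,192.
Year 1: ⌊$339,392 × 125%/4⌋ = $106,060. Book value $233,332.
Year 2: ⌊$233,332 × 125%/4⌋ = $72,916. Book value $160,416.
Year 3: ⌊$160,416 × 125%/4⌋ = $50,130. Book value $110,286.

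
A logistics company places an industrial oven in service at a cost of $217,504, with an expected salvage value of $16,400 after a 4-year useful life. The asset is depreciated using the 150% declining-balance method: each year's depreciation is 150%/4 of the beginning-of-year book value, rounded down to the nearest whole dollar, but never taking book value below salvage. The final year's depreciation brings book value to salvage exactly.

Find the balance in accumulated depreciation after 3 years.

Depreciable base = $217,504 − $16,400 = $201,104.
Year 1: ⌊$217,504 × 150%/4⌋ = $81,564. Book value $135,940.
Year 2: ⌊$135,940 × 150%/4⌋ = $50,977. Book value $84,963.
Year 3: ⌊$84,963 × 150%/4⌋ = $31,861. Book value $53,102.
Accumulated through year 3 = $217,504 − $53,102 = $164,402.

$164,402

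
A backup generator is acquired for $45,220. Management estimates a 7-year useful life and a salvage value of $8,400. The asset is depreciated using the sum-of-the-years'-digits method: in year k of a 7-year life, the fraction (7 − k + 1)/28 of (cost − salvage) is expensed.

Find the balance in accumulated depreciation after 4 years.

$28,930

Depreciable base = $45,220 − $8,400 = $36,820.
Sum of the years' digits = 7+6+5+4+3+2+1 = 28.
Year 1: $36,820 × 7/28 = $9,205. Book value $36,015.
Year 2: $36,820 × 6/28 = $7,890. Book value $28,125.
Year 3: $36,820 × 5/28 = $6,575. Book value $21,550.
Year 4: $36,820 × 4/28 = $5,260. Book value $16,290.
Accumulated through year 4 = $45,220 − $16,290 = $28,930.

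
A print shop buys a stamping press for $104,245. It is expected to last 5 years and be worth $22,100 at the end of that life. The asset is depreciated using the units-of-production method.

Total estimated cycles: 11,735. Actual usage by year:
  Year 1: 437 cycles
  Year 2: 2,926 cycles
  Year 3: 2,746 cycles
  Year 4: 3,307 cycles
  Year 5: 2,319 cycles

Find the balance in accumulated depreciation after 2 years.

$23,541

Depreciable base = $104,245 − $22,100 = $82,145.
Rate = $82,145 / 11,735 cycles = $7 per cycle.
Year 1: 437 × $7 = $3,059. Book value $101,186.
Year 2: 2,926 × $7 = $20,482. Book value $80,704.
Accumulated through year 2 = $104,245 − $80,704 = $23,541.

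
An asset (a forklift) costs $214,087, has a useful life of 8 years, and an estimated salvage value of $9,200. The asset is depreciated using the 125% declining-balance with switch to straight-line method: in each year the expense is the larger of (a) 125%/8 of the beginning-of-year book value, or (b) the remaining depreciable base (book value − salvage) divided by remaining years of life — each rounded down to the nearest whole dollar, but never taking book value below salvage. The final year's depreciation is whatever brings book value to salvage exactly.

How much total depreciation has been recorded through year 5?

Depreciable base = $214,087 − $9,200 = $204,887.
Year 1: DB = ⌊$214,087 × 125%/8⌋ = $33,451; SL = ⌊$204,887/8⌋ = $25,610 → take DB $33,451. Book value $180,636.
Year 2: DB = ⌊$180,636 × 125%/8⌋ = $28,224; SL = ⌊$171,436/7⌋ = $24,490 → take DB $28,224. Book value $152,412.
Year 3: DB = ⌊$152,412 × 125%/8⌋ = $23,814; SL = ⌊$143,212/6⌋ = $23,868 → take SL $23,868. Book value $128,544.
Year 4: DB = ⌊$128,544 × 125%/8⌋ = $20,085; SL = ⌊$119,344/5⌋ = $23,868 → take SL $23,868. Book value $104,676.
Year 5: DB = ⌊$104,676 × 125%/8⌋ = $16,355; SL = ⌊$95,476/4⌋ = $23,869 → take SL $23,869. Book value $80,807.
Accumulated through year 5 = $214,087 − $80,807 = $133,280.

$133,280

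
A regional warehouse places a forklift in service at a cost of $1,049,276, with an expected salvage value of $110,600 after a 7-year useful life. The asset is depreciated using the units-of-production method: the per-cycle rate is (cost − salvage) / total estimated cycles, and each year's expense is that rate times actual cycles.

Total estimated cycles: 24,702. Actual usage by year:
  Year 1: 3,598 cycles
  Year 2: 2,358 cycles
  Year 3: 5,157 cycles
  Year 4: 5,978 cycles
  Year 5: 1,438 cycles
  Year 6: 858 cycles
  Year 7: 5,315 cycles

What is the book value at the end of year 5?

Depreciable base = $1,049,276 − $110,600 = $938,676.
Rate = $938,676 / 24,702 cycles = $38 per cycle.
Year 1: 3,598 × $38 = $136,724. Book value $912,552.
Year 2: 2,358 × $38 = $89,604. Book value $822,948.
Year 3: 5,157 × $38 = $195,966. Book value $626,982.
Year 4: 5,978 × $38 = $227,164. Book value $399,818.
Year 5: 1,438 × $38 = $54,644. Book value $345,174.

$345,174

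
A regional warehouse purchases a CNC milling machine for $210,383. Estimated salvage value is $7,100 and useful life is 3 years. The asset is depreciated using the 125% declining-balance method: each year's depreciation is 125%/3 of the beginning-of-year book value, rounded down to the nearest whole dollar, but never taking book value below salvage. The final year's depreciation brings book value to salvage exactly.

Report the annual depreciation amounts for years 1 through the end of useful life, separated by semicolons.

Depreciable base = $210,383 − $7,100 = $203,283.
Year 1: ⌊$210,383 × 125%/3⌋ = $87,659. Book value $122,724.
Year 2: ⌊$122,724 × 125%/3⌋ = $51,135. Book value $71,589.
Year 3 (final): $71,589 − $7,100 = $64,489. Book value $7,100.

$87,659; $51,135; $64,489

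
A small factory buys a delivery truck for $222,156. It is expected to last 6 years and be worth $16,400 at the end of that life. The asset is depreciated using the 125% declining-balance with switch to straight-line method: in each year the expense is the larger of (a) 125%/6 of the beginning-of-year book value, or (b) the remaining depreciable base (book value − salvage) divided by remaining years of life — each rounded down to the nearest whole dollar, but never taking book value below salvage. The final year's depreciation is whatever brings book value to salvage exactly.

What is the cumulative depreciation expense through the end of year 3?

Depreciable base = $222,156 − $16,400 = $205,756.
Year 1: DB = ⌊$222,156 × 125%/6⌋ = $46,282; SL = ⌊$205,756/6⌋ = $34,292 → take DB $46,282. Book value $175,874.
Year 2: DB = ⌊$175,874 × 125%/6⌋ = $36,640; SL = ⌊$159,474/5⌋ = $31,894 → take DB $36,640. Book value $139,234.
Year 3: DB = ⌊$139,234 × 125%/6⌋ = $29,007; SL = ⌊$122,834/4⌋ = $30,708 → take SL $30,708. Book value $108,526.
Accumulated through year 3 = $222,156 − $108,526 = $113,630.

$113,630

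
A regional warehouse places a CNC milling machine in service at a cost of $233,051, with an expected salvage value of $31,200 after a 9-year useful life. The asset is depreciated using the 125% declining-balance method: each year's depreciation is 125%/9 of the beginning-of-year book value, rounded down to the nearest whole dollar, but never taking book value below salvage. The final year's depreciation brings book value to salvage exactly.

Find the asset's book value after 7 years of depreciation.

$81,823

Depreciable base = $233,051 − $31,200 = $201,851.
Year 1: ⌊$233,051 × 125%/9⌋ = $32,368. Book value $200,683.
Year 2: ⌊$200,683 × 125%/9⌋ = $27,872. Book value $172,811.
Year 3: ⌊$172,811 × 125%/9⌋ = $24,001. Book value $148,810.
Year 4: ⌊$148,810 × 125%/9⌋ = $20,668. Book value $128,142.
Year 5: ⌊$128,142 × 125%/9⌋ = $17,797. Book value $110,345.
Year 6: ⌊$110,345 × 125%/9⌋ = $15,325. Book value $95,020.
Year 7: ⌊$95,020 × 125%/9⌋ = $13,197. Book value $81,823.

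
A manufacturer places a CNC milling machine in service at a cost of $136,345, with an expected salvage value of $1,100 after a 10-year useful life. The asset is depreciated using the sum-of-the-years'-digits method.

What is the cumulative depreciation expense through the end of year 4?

$83,606

Depreciable base = $136,345 − $1,100 = $135,245.
Sum of the years' digits = 10+9+8+7+6+5+4+3+2+1 = 55.
Year 1: $135,245 × 10/55 = $24,590. Book value $111,755.
Year 2: $135,245 × 9/55 = $22,131. Book value $89,624.
Year 3: $135,245 × 8/55 = $19,672. Book value $69,952.
Year 4: $135,245 × 7/55 = $17,213. Book value $52,739.
Accumulated through year 4 = $136,345 − $52,739 = $83,606.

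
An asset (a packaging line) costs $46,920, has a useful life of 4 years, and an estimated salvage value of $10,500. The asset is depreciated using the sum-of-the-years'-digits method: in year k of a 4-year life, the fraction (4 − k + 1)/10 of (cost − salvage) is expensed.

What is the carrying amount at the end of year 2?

Depreciable base = $46,920 − $10,500 = $36,420.
Sum of the years' digits = 4+3+2+1 = 10.
Year 1: $36,420 × 4/10 = $14,568. Book value $32,352.
Year 2: $36,420 × 3/10 = $10,926. Book value $21,426.

$21,426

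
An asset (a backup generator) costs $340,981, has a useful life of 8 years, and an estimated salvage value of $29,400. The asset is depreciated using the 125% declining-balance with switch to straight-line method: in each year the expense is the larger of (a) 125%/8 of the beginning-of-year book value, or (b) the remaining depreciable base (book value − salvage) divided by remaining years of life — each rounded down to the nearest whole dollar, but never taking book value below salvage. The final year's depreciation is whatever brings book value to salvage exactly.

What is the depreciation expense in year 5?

Depreciable base = $340,981 − $29,400 = $311,581.
Year 1: DB = ⌊$340,981 × 125%/8⌋ = $53,278; SL = ⌊$311,581/8⌋ = $38,947 → take DB $53,278. Book value $287,703.
Year 2: DB = ⌊$287,703 × 125%/8⌋ = $44,953; SL = ⌊$258,303/7⌋ = $36,900 → take DB $44,953. Book value $242,750.
Year 3: DB = ⌊$242,750 × 125%/8⌋ = $37,929; SL = ⌊$213,350/6⌋ = $35,558 → take DB $37,929. Book value $204,821.
Year 4: DB = ⌊$204,821 × 125%/8⌋ = $32,003; SL = ⌊$175,421/5⌋ = $35,084 → take SL $35,084. Book value $169,737.
Year 5: DB = ⌊$169,737 × 125%/8⌋ = $26,521; SL = ⌊$140,337/4⌋ = $35,084 → take SL $35,084. Book value $134,653.

$35,084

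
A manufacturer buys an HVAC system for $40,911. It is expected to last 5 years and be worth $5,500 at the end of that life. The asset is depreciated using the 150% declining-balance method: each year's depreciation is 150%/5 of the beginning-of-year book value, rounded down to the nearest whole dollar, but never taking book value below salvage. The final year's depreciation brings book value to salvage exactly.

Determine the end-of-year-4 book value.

Depreciable base = $40,911 − $5,500 = $35,411.
Year 1: ⌊$40,911 × 150%/5⌋ = $12,273. Book value $28,638.
Year 2: ⌊$28,638 × 150%/5⌋ = $8,591. Book value $20,047.
Year 3: ⌊$20,047 × 150%/5⌋ = $6,014. Book value $14,033.
Year 4: ⌊$14,033 × 150%/5⌋ = $4,209. Book value $9,824.

$9,824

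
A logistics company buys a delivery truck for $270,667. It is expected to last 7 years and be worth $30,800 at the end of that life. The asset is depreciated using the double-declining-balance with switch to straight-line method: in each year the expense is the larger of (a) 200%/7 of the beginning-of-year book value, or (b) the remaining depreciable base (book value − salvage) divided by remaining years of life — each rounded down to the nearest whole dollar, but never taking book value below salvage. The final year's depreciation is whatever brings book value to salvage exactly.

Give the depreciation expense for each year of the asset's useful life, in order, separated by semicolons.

Depreciable base = $270,667 − $30,800 = $239,867.
Year 1: DB = ⌊$270,667 × 200%/7⌋ = $77,333; SL = ⌊$239,867/7⌋ = $34,266 → take DB $77,333. Book value $193,334.
Year 2: DB = ⌊$193,334 × 200%/7⌋ = $55,238; SL = ⌊$162,534/6⌋ = $27,089 → take DB $55,238. Book value $138,096.
Year 3: DB = ⌊$138,096 × 200%/7⌋ = $39,456; SL = ⌊$107,296/5⌋ = $21,459 → take DB $39,456. Book value $98,640.
Year 4: DB = ⌊$98,640 × 200%/7⌋ = $28,182; SL = ⌊$67,840/4⌋ = $16,960 → take DB $28,182. Book value $70,458.
Year 5: DB = ⌊$70,458 × 200%/7⌋ = $20,130; SL = ⌊$39,658/3⌋ = $13,219 → take DB $20,130. Book value $50,328.
Year 6: DB = ⌊$50,328 × 200%/7⌋ = $14,379; SL = ⌊$19,528/2⌋ = $9,764 → take DB $14,379. Book value $35,949.
Year 7 (final): $35,949 − $30,800 = $5,149. Book value $30,800.

$77,333; $55,238; $39,456; $28,182; $20,130; $14,379; $5,149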